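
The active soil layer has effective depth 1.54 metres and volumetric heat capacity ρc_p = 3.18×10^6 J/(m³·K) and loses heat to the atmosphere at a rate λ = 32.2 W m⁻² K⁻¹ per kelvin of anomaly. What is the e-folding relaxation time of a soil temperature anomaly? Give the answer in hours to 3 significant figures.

Areal heat capacity C = ρc_p × D = 3.18×10^6 × 1.54 = 4.90×10^6 J/(m²·K).
Relaxation time τ = C / λ = 4.90×10^6 / 32.2 = 1.52×10^5 s.
In hours: 1.52×10^5 s / (3600 s/hour) = 42.2 hours.

42.2 hours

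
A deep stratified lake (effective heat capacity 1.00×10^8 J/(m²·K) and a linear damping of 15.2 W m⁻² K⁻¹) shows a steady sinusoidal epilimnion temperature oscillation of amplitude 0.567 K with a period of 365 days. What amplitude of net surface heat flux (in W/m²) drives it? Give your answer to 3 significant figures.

Areal heat capacity C = 1.00×10^8 J/(m²·K) (given).
ω = 2π / 3.15×10^7 s = 1.99×10^-7 s⁻¹.
√((Cω)² + λ²) = √((19.9)² + 15.2²) = 25.1 W/(m²·K).
F₀ = A × √((Cω)²+λ²) = 0.567 × 25.1 = 14.2 W/m².

14.2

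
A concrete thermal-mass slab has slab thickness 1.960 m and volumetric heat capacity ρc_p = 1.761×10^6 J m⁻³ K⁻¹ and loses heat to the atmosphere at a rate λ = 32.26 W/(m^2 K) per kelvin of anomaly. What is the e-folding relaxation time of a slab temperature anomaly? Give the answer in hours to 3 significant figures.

Areal heat capacity C = ρc_p × D = 1.761×10^6 × 1.960 = 3.45×10^6 J/(m^2 K).
Relaxation time τ = C / λ = 3.45×10^6 / 32.26 = 1.07×10^5 s.
In hours: 1.07×10^5 s / (3600 s/hour) = 29.7 hours.

29.7 hours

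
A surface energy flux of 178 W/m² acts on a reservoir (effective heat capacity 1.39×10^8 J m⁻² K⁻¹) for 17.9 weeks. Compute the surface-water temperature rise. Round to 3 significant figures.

13.9 K

Areal heat capacity C = 1.39×10^8 J m⁻² K⁻¹ (given).
Net heat input Q = F Δt = 178 × (17.9 weeks × 6.048×10^5 s/week) = 1.93×10^9 J/m².
ΔT = Q / C = 1.93×10^9 / 1.39×10^8 = 13.9 K.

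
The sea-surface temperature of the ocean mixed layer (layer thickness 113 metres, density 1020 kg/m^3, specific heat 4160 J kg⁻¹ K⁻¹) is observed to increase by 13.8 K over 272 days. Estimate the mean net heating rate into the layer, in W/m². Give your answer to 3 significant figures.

Areal heat capacity C = ρ c_p D = 1020 × 4160 × 113 = 4.79×10^8 J/(m^2 K).
Required heat per unit area: Q = C ΔT = 4.79×10^8 × 13.8 = 6.62×10^9 J/m².
Flux F = Q / Δt = 6.62×10^9 / 2.35×10^7 s = 282 W/m².

282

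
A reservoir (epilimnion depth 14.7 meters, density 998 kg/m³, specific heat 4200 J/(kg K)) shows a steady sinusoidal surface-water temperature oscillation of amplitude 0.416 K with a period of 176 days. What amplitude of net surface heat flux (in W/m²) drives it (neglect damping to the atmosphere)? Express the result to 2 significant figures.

11

Areal heat capacity C = ρ c_p D = 998 × 4200 × 14.7 = 6.16×10^7 J/(m²·K).
ω = 2π / 1.52×10^7 s = 4.13×10^-7 s⁻¹.
Cω = 6.16×10^7 × 4.13×10^-7 = 25.5 W/(m²·K).
F₀ = A × Cω = 0.416 × 25.5 = 10.6 W/m².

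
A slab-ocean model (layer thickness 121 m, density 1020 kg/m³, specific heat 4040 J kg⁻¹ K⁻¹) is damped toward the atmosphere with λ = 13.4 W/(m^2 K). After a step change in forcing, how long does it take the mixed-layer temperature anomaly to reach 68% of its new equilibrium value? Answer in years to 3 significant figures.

1.34 years

Areal heat capacity C = ρ c_p D = 1020 × 4040 × 121 = 4.99×10^8 J m⁻² K⁻¹.
τ = C / λ = 4.99×10^8 / 13.4 = 3.72×10^7 s.
Fraction reached: 1 − e^(−t/τ) = 0.68 ⇒ t = −τ ln(1 − 0.68) = τ × 1.14.
t = 4.24×10^7 s = 1.34 years.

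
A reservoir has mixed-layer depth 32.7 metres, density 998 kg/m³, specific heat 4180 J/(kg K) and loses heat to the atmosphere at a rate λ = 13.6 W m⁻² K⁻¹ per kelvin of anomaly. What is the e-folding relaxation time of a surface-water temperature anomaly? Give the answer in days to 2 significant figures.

120 days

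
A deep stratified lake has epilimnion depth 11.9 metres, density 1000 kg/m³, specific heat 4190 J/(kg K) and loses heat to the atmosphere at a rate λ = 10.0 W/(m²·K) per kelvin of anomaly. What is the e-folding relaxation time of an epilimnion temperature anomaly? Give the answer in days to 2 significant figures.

Areal heat capacity C = ρ c_p D = 1000 × 4190 × 11.9 = 4.99×10^7 J m⁻² K⁻¹.
Relaxation time τ = C / λ = 4.99×10^7 / 10.0 = 4.99×10^6 s.
In days: 4.99×10^6 s / (86400 s/day) = 57.7 days.

58 days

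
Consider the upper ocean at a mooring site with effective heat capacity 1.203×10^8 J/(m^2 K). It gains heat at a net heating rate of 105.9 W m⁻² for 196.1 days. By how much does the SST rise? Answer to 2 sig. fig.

Areal heat capacity C = 1.203×10^8 J/(m^2 K) (given).
Net heat input Q = F Δt = 105.9 × (196.1 days × 86400 s/day) = 1.79×10^9 J/m².
ΔT = Q / C = 1.79×10^9 / 1.20×10^8 = 14.9 K.

15 K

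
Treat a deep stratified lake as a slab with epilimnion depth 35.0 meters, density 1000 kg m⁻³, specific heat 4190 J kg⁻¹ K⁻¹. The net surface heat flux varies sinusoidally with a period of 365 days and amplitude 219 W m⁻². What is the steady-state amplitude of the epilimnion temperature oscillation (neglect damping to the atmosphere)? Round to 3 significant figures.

Areal heat capacity C = ρ c_p D = 1000 × 4190 × 35.0 = 1.47×10^8 J/(m^2 K).
Angular frequency ω = 2π / T = 2π / 3.15×10^7 s = 1.99×10^-7 s⁻¹.
Cω = 1.47×10^8 × 1.99×10^-7 = 29.2 W/(m²·K).
Amplitude A = F₀ / (Cω) = 219 / 29.2 = 7.50 K.

7.50 K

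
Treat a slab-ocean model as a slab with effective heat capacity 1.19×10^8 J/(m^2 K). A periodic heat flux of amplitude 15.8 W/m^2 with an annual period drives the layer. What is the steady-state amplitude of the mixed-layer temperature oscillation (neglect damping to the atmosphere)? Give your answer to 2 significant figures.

Areal heat capacity C = 1.19×10^8 J/(m^2 K) (given).
Angular frequency ω = 2π / T = 2π / 3.15×10^7 s = 1.99×10^-7 s⁻¹.
Cω = 1.19×10^8 × 1.99×10^-7 = 23.7 W/(m²·K).
Amplitude A = F₀ / (Cω) = 15.8 / 23.7 = 0.666 K.

0.67 K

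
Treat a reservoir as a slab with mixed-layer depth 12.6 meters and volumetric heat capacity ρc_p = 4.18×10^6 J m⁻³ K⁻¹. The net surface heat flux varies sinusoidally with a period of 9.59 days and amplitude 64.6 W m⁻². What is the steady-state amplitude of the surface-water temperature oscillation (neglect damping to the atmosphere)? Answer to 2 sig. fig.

0.16 K

Areal heat capacity C = ρc_p × D = 4.18×10^6 × 12.6 = 5.27×10^7 J/(m^2 K).
Angular frequency ω = 2π / T = 2π / 8.29×10^5 s = 7.58×10^-6 s⁻¹.
Cω = 5.27×10^7 × 7.58×10^-6 = 399 W/(m²·K).
Amplitude A = F₀ / (Cω) = 64.6 / 399 = 0.162 K.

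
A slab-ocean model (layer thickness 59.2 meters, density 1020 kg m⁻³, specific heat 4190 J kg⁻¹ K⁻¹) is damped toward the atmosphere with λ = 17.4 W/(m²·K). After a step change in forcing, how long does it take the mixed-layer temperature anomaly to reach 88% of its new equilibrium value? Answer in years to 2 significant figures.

Areal heat capacity C = ρ c_p D = 1020 × 4190 × 59.2 = 2.53×10^8 J/(m²·K).
τ = C / λ = 2.53×10^8 / 17.4 = 1.45×10^7 s.
Fraction reached: 1 − e^(−t/τ) = 0.88 ⇒ t = −τ ln(1 − 0.88) = τ × 2.12.
t = 3.08×10^7 s = 0.977 years.

0.98 years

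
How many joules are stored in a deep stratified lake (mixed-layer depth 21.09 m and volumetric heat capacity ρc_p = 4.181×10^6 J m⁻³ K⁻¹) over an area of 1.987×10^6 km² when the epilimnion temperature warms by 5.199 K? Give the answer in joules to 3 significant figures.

9.11×10^20 J

Areal heat capacity C = ρc_p × D = 4.181×10^6 × 21.09 = 8.82×10^7 J m⁻² K⁻¹.
Heat per unit area: q = C ΔT = 8.82×10^7 × 5.199 = 4.58×10^8 J/m².
Total heat: Q = q × A = 4.58×10^8 × (1.987×10^6 × 10⁶ m²) = 9.11×10^20 J.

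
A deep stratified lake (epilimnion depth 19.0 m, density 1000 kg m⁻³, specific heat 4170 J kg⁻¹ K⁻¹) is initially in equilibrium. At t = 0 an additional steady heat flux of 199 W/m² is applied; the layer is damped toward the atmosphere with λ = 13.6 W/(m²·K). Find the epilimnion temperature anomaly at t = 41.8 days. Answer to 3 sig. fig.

6.76 K

Areal heat capacity C = ρ c_p D = 1000 × 4170 × 19.0 = 7.92×10^7 J m⁻² K⁻¹.
τ = C / λ = 7.92×10^7 / 13.6 = 5.83×10^6 s.
Equilibrium anomaly ΔT_eq = F / λ = 199 / 13.6 = 14.6 K.
t = 41.8 days = 3.61×10^6 s, so t/τ = 0.620.
ΔT(t) = ΔT_eq (1 − e^(−t/τ)) = 14.6 × (1 − e^−0.620) = 6.76 K.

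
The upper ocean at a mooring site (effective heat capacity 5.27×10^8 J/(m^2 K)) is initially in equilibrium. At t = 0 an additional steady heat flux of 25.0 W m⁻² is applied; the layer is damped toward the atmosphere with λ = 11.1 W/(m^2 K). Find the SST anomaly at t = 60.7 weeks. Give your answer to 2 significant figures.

1.2 K

Areal heat capacity C = 5.27×10^8 J/(m^2 K) (given).
τ = C / λ = 5.27×10^8 / 11.1 = 4.75×10^7 s.
Equilibrium anomaly ΔT_eq = F / λ = 25.0 / 11.1 = 2.25 K.
t = 60.7 weeks = 3.67×10^7 s, so t/τ = 0.773.
ΔT(t) = ΔT_eq (1 − e^(−t/τ)) = 2.25 × (1 − e^−0.773) = 1.21 K.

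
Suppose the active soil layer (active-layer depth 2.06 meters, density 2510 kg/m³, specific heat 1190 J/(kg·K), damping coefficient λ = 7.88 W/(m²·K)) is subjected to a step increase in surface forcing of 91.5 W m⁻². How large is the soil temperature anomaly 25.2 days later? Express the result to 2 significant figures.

Areal heat capacity C = ρ c_p D = 2510 × 1190 × 2.06 = 6.15×10^6 J/(m²·K).
τ = C / λ = 6.15×10^6 / 7.88 = 7.81×10^5 s.
Equilibrium anomaly ΔT_eq = F / λ = 91.5 / 7.88 = 11.6 K.
t = 25.2 days = 2.18×10^6 s, so t/τ = 2.79.
ΔT(t) = ΔT_eq (1 − e^(−t/τ)) = 11.6 × (1 − e^−2.79) = 10.9 K.

11 K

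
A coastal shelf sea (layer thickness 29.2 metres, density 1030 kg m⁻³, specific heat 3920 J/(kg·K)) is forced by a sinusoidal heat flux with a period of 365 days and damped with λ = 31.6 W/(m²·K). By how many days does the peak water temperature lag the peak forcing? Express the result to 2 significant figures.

Areal heat capacity C = ρ c_p D = 1030 × 3920 × 29.2 = 1.18×10^8 J/(m²·K).
ω = 2π / 3.15×10^7 s = 1.99×10^-7 s⁻¹.
Phase lag φ = arctan(Cω/λ) = arctan(23.5/31.6) = 0.639 rad.
Time lag = φ / ω = 0.639 / 1.99×10^-7 = 3.21×10^6 s = 37.1 days.

37 days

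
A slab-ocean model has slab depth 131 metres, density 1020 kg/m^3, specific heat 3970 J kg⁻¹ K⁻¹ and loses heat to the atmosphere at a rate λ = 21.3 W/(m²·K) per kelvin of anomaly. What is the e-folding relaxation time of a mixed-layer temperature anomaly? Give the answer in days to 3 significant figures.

288 days

Areal heat capacity C = ρ c_p D = 1020 × 3970 × 131 = 5.30×10^8 J m⁻² K⁻¹.
Relaxation time τ = C / λ = 5.30×10^8 / 21.3 = 2.49×10^7 s.
In days: 2.49×10^7 s / (86400 s/day) = 288 days.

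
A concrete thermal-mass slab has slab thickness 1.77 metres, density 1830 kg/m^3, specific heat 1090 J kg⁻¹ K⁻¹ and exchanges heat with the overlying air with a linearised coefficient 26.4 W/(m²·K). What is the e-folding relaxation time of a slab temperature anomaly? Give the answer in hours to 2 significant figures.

37 hours

Areal heat capacity C = ρ c_p D = 1830 × 1090 × 1.77 = 3.53×10^6 J m⁻² K⁻¹.
Relaxation time τ = C / λ = 3.53×10^6 / 26.4 = 1.34×10^5 s.
In hours: 1.34×10^5 s / (3600 s/hour) = 37.1 hours.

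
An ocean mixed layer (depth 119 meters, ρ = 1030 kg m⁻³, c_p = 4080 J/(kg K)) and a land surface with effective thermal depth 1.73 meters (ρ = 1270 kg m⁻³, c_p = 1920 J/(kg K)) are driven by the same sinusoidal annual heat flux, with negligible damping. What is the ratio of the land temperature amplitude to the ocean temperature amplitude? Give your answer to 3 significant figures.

119

C_ocean = 1030 × 4080 × 119 = 5.00×10^8 J/(m²·K).
C_land = 1270 × 1920 × 1.73 = 4.22×10^6 J/(m²·K).
Undamped amplitude ∝ 1/C, so A_land/A_ocean = C_ocean/C_land = 119.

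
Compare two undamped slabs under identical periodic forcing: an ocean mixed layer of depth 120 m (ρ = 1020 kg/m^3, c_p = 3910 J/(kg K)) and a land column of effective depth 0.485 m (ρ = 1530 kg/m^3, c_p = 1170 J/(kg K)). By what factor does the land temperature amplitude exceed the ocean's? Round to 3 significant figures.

551

C_ocean = 1020 × 3910 × 120 = 4.79×10^8 J/(m²·K).
C_land = 1530 × 1170 × 0.485 = 8.68×10^5 J/(m²·K).
Undamped amplitude ∝ 1/C, so A_land/A_ocean = C_ocean/C_land = 551.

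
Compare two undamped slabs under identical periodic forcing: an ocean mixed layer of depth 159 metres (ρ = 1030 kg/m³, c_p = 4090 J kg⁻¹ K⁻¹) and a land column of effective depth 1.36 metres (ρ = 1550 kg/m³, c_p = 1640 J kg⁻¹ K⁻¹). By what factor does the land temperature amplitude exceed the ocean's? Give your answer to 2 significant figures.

C_ocean = 1030 × 4090 × 159 = 6.70×10^8 J/(m²·K).
C_land = 1550 × 1640 × 1.36 = 3.46×10^6 J/(m²·K).
Undamped amplitude ∝ 1/C, so A_land/A_ocean = C_ocean/C_land = 194.

190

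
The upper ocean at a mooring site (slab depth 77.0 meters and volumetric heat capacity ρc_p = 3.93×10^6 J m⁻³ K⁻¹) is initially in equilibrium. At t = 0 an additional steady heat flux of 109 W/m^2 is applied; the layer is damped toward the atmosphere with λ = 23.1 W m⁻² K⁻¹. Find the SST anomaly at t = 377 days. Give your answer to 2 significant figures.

4.3 K

Areal heat capacity C = ρc_p × D = 3.93×10^6 × 77.0 = 3.03×10^8 J m⁻² K⁻¹.
τ = C / λ = 3.03×10^8 / 23.1 = 1.31×10^7 s.
Equilibrium anomaly ΔT_eq = F / λ = 109 / 23.1 = 4.72 K.
t = 377 days = 3.26×10^7 s, so t/τ = 2.49.
ΔT(t) = ΔT_eq (1 − e^(−t/τ)) = 4.72 × (1 − e^−2.49) = 4.33 K.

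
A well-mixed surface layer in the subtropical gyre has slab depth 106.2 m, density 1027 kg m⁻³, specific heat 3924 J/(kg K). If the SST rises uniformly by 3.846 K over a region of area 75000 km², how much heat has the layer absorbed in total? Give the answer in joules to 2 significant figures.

1.2×10^20 J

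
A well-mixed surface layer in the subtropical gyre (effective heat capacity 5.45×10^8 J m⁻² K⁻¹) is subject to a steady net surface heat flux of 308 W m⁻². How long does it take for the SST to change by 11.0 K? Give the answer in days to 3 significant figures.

Areal heat capacity C = 5.45×10^8 J m⁻² K⁻¹ (given).
Time required: Δt = C ΔT / F = 5.45×10^8 × 11.0 / 308 = 1.95×10^7 s.
In days: 1.95×10^7 s / (86400 s/day) = 225 days.

225 days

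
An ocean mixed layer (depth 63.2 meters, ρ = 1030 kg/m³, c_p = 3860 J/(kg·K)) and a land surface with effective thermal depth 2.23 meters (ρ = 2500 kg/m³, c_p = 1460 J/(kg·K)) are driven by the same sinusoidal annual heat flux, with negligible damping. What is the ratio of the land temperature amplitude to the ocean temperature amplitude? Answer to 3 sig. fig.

C_ocean = 1030 × 3860 × 63.2 = 2.51×10^8 J/(m²·K).
C_land = 2500 × 1460 × 2.23 = 8.14×10^6 J/(m²·K).
Undamped amplitude ∝ 1/C, so A_land/A_ocean = C_ocean/C_land = 30.9.

30.9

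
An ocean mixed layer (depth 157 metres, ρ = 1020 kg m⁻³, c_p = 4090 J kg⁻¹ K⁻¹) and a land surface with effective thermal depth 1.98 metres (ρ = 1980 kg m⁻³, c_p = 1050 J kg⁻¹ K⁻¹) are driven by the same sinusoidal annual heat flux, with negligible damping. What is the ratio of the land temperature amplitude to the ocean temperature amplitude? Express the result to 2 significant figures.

C_ocean = 1020 × 4090 × 157 = 6.55×10^8 J/(m²·K).
C_land = 1980 × 1050 × 1.98 = 4.12×10^6 J/(m²·K).
Undamped amplitude ∝ 1/C, so A_land/A_ocean = C_ocean/C_land = 159.

160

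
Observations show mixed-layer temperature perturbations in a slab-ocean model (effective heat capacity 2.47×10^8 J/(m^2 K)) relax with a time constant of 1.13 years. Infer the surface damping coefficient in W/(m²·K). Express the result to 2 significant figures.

Areal heat capacity C = 2.47×10^8 J/(m^2 K) (given).
τ = 1.13 years = 3.57×10^7 s.
λ = C / τ = 2.47×10^8 / 3.57×10^7 = 6.93 W/(m²·K).

6.9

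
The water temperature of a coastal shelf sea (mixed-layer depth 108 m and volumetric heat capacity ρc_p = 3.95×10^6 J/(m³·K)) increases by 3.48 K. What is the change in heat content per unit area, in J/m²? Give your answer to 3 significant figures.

Areal heat capacity C = ρc_p × D = 3.95×10^6 × 108 = 4.27×10^8 J/(m^2 K).
ΔQ = C ΔT = 4.27×10^8 × 3.48 = 1.48×10^9 J/m².

1.48×10^9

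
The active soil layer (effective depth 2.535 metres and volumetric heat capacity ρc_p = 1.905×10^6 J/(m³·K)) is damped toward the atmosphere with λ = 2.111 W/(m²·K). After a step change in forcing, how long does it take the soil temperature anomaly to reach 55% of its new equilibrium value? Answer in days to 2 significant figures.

Areal heat capacity C = ρc_p × D = 1.905×10^6 × 2.535 = 4.83×10^6 J/(m^2 K).
τ = C / λ = 4.83×10^6 / 2.111 = 2.29×10^6 s.
Fraction reached: 1 − e^(−t/τ) = 0.55 ⇒ t = −τ ln(1 − 0.55) = τ × 0.799.
t = 1.83×10^6 s = 21.1 days.

21 days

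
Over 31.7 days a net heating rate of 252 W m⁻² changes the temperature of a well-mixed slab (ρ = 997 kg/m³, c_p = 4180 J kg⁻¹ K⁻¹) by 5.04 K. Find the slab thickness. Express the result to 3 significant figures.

32.9 m

Heat input Q = F Δt = 252 × 2.74×10^6 s = 6.90×10^8 J/m².
Required areal heat capacity C = Q / ΔT = 1.37×10^8 J/(m²·K).
Depth D = C / (ρ c_p) = 1.37×10^8 / (997 × 4180) = 32.9 m.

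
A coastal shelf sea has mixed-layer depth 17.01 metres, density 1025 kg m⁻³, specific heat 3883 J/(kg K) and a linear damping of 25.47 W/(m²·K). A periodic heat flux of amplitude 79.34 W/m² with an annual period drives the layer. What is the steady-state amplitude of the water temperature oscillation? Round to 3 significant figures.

2.75 K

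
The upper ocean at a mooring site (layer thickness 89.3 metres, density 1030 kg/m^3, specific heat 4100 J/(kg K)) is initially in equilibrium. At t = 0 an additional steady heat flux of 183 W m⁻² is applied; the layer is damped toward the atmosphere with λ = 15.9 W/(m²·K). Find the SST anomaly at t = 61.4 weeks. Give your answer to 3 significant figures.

Areal heat capacity C = ρ c_p D = 1030 × 4100 × 89.3 = 3.77×10^8 J/(m^2 K).
τ = C / λ = 3.77×10^8 / 15.9 = 2.37×10^7 s.
Equilibrium anomaly ΔT_eq = F / λ = 183 / 15.9 = 11.5 K.
t = 61.4 weeks = 3.71×10^7 s, so t/τ = 1.57.
ΔT(t) = ΔT_eq (1 − e^(−t/τ)) = 11.5 × (1 − e^−1.57) = 9.10 K.

9.10 K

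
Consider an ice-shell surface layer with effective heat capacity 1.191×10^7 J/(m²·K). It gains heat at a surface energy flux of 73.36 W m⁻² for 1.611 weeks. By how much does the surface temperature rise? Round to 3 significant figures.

Areal heat capacity C = 1.191×10^7 J/(m²·K) (given).
Net heat input Q = F Δt = 73.36 × (1.611 weeks × 6.048×10^5 s/week) = 7.15×10^7 J/m².
ΔT = Q / C = 7.15×10^7 / 1.19×10^7 = 6.00 K.

6.00 K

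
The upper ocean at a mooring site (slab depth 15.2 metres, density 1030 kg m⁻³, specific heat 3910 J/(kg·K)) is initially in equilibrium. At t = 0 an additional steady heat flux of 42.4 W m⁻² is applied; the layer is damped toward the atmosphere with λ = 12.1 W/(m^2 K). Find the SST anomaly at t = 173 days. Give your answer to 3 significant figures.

Areal heat capacity C = ρ c_p D = 1030 × 3910 × 15.2 = 6.12×10^7 J/(m²·K).
τ = C / λ = 6.12×10^7 / 12.1 = 5.06×10^6 s.
Equilibrium anomaly ΔT_eq = F / λ = 42.4 / 12.1 = 3.50 K.
t = 173 days = 1.49×10^7 s, so t/τ = 2.95.
ΔT(t) = ΔT_eq (1 − e^(−t/τ)) = 3.50 × (1 − e^−2.95) = 3.32 K.

3.32 K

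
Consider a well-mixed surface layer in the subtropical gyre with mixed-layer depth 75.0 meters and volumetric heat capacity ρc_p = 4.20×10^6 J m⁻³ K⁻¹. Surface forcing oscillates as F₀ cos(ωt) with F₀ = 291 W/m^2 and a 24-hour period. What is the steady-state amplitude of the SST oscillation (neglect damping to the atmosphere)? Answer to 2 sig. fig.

0.013 K

Areal heat capacity C = ρc_p × D = 4.20×10^6 × 75.0 = 3.15×10^8 J/(m^2 K).
Angular frequency ω = 2π / T = 2π / 86400 s = 7.27×10^-5 s⁻¹.
Cω = 3.15×10^8 × 7.27×10^-5 = 22900 W/(m²·K).
Amplitude A = F₀ / (Cω) = 291 / 22900 = 0.0127 K.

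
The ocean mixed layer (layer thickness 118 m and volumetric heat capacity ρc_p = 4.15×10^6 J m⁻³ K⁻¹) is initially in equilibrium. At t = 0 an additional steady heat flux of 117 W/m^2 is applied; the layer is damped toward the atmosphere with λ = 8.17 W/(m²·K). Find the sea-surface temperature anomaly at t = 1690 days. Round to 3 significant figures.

13.1 K

Areal heat capacity C = ρc_p × D = 4.15×10^6 × 118 = 4.90×10^8 J/(m²·K).
τ = C / λ = 4.90×10^8 / 8.17 = 5.99×10^7 s.
Equilibrium anomaly ΔT_eq = F / λ = 117 / 8.17 = 14.3 K.
t = 1690 days = 1.46×10^8 s, so t/τ = 2.44.
ΔT(t) = ΔT_eq (1 − e^(−t/τ)) = 14.3 × (1 − e^−2.44) = 13.1 K.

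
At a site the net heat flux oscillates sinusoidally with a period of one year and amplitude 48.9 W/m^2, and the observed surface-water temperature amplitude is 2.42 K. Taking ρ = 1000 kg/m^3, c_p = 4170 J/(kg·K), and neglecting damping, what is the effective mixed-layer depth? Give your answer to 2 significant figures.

ω = 2π / 3.15×10^7 s = 1.99×10^-7 s⁻¹.
Required C = F₀ / (A ω) = 48.9 / (2.42 × 1.99×10^-7) = 1.01×10^8 J/(m²·K).
D = C / (ρ c_p) = 1.01×10^8 / (1000 × 4170) = 24.3 m.

24 m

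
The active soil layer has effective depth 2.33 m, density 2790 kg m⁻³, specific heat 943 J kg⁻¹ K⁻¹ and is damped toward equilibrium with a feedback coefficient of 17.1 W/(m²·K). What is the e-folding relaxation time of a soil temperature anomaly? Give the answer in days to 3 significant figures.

Areal heat capacity C = ρ c_p D = 2790 × 943 × 2.33 = 6.13×10^6 J m⁻² K⁻¹.
Relaxation time τ = C / λ = 6.13×10^6 / 17.1 = 3.58×10^5 s.
In days: 3.58×10^5 s / (86400 s/day) = 4.15 days.

4.15 days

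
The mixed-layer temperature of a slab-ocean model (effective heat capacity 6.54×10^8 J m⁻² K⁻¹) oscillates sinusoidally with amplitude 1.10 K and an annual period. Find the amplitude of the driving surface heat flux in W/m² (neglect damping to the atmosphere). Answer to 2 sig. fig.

Areal heat capacity C = 6.54×10^8 J m⁻² K⁻¹ (given).
ω = 2π / 3.15×10^7 s = 1.99×10^-7 s⁻¹.
Cω = 6.54×10^8 × 1.99×10^-7 = 130 W/(m²·K).
F₀ = A × Cω = 1.10 × 130 = 143 W/m².

140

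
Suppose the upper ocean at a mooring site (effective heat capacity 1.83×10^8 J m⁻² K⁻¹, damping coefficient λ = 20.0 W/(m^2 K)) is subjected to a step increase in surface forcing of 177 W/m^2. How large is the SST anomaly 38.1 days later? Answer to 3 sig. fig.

2.67 K

Areal heat capacity C = 1.83×10^8 J m⁻² K⁻¹ (given).
τ = C / λ = 1.83×10^8 / 20.0 = 9.15×10^6 s.
Equilibrium anomaly ΔT_eq = F / λ = 177 / 20.0 = 8.85 K.
t = 38.1 days = 3.29×10^6 s, so t/τ = 0.360.
ΔT(t) = ΔT_eq (1 − e^(−t/τ)) = 8.85 × (1 − e^−0.360) = 2.67 K.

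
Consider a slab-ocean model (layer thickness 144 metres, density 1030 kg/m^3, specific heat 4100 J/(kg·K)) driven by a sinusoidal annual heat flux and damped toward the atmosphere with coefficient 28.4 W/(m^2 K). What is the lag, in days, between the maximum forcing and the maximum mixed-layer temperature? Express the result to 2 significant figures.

78 days

Areal heat capacity C = ρ c_p D = 1030 × 4100 × 144 = 6.08×10^8 J m⁻² K⁻¹.
ω = 2π / 3.15×10^7 s = 1.99×10^-7 s⁻¹.
Phase lag φ = arctan(Cω/λ) = arctan(121/28.4) = 1.34 rad.
Time lag = φ / ω = 1.34 / 1.99×10^-7 = 6.73×10^6 s = 77.9 days.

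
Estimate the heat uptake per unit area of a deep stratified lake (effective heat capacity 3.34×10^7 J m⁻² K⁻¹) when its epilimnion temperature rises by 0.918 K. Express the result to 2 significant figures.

Areal heat capacity C = 3.34×10^7 J m⁻² K⁻¹ (given).
ΔQ = C ΔT = 3.34×10^7 × 0.918 = 3.07×10^7 J/m².

3.1×10^7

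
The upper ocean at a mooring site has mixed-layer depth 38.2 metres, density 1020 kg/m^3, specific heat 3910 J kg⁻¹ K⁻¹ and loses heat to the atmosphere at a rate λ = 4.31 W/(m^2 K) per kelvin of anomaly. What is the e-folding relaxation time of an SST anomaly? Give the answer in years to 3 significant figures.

1.12 years

Areal heat capacity C = ρ c_p D = 1020 × 3910 × 38.2 = 1.52×10^8 J m⁻² K⁻¹.
Relaxation time τ = C / λ = 1.52×10^8 / 4.31 = 3.53×10^7 s.
In years: 3.53×10^7 s / (3.156×10^7 s/year) = 1.12 years.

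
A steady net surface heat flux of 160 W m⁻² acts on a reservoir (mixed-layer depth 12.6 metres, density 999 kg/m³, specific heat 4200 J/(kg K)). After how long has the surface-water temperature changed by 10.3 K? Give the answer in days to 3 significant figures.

Areal heat capacity C = ρ c_p D = 999 × 4200 × 12.6 = 5.29×10^7 J/(m^2 K).
Time required: Δt = C ΔT / F = 5.29×10^7 × 10.3 / 160 = 3.40×10^6 s.
In days: 3.40×10^6 s / (86400 s/day) = 39.4 days.

39.4 days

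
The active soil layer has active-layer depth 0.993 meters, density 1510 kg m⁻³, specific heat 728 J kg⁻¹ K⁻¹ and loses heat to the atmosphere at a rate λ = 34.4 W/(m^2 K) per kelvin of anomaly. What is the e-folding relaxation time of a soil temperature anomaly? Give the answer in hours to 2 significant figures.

Areal heat capacity C = ρ c_p D = 1510 × 728 × 0.993 = 1.09×10^6 J/(m²·K).
Relaxation time τ = C / λ = 1.09×10^6 / 34.4 = 31700 s.
In hours: 31700 s / (3600 s/hour) = 8.81 hours.

8.8 hours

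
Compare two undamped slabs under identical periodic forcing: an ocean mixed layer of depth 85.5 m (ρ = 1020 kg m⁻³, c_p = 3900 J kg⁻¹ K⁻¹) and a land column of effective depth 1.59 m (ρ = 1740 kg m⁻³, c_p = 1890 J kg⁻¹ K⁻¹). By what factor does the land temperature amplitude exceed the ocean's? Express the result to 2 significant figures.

65

C_ocean = 1020 × 3900 × 85.5 = 3.40×10^8 J/(m²·K).
C_land = 1740 × 1890 × 1.59 = 5.23×10^6 J/(m²·K).
Undamped amplitude ∝ 1/C, so A_land/A_ocean = C_ocean/C_land = 65.0.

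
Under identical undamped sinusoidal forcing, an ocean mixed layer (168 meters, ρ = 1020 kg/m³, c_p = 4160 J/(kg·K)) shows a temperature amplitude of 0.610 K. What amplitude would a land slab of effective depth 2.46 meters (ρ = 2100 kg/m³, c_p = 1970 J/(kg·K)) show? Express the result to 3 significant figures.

42.7 K

C_ocean = 7.13×10^8 J/(m²·K); C_land = 1.02×10^7 J/(m²·K).
A ∝ 1/C ⇒ A_land = A_ocean × C_ocean/C_land = 0.610 × 70.0 = 42.7 K.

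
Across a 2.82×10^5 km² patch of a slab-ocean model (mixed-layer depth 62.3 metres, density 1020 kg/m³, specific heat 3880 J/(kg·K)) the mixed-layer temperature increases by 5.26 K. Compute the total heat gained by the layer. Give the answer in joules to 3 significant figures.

3.66×10^20 J

Areal heat capacity C = ρ c_p D = 1020 × 3880 × 62.3 = 2.47×10^8 J/(m^2 K).
Heat per unit area: q = C ΔT = 2.47×10^8 × 5.26 = 1.30×10^9 J/m².
Total heat: Q = q × A = 1.30×10^9 × (2.82×10^5 × 10⁶ m²) = 3.66×10^20 J.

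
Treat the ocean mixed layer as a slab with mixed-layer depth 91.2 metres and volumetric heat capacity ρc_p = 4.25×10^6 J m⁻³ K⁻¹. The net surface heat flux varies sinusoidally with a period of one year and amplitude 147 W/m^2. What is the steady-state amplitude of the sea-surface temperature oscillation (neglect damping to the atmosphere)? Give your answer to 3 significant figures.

1.90 K

Areal heat capacity C = ρc_p × D = 4.25×10^6 × 91.2 = 3.88×10^8 J/(m^2 K).
Angular frequency ω = 2π / T = 2π / 3.15×10^7 s = 1.99×10^-7 s⁻¹.
Cω = 3.88×10^8 × 1.99×10^-7 = 77.2 W/(m²·K).
Amplitude A = F₀ / (Cω) = 147 / 77.2 = 1.90 K.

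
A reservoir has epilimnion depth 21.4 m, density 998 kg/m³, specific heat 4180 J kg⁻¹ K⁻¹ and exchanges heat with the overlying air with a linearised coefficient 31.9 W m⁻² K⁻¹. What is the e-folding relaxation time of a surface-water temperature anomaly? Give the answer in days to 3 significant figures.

32.4 days

Areal heat capacity C = ρ c_p D = 998 × 4180 × 21.4 = 8.93×10^7 J m⁻² K⁻¹.
Relaxation time τ = C / λ = 8.93×10^7 / 31.9 = 2.80×10^6 s.
In days: 2.80×10^6 s / (86400 s/day) = 32.4 days.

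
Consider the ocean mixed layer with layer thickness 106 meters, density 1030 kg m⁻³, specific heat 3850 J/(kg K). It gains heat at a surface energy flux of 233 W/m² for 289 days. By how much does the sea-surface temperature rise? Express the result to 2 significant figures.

Areal heat capacity C = ρ c_p D = 1030 × 3850 × 106 = 4.20×10^8 J/(m²·K).
Net heat input Q = F Δt = 233 × (289 days × 86400 s/day) = 5.82×10^9 J/m².
ΔT = Q / C = 5.82×10^9 / 4.20×10^8 = 13.8 K.

14 K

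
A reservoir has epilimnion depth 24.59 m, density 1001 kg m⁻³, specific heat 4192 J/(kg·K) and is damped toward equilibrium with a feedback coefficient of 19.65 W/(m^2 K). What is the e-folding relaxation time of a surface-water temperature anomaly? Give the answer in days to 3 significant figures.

Areal heat capacity C = ρ c_p D = 1001 × 4192 × 24.59 = 1.03×10^8 J/(m²·K).
Relaxation time τ = C / λ = 1.03×10^8 / 19.65 = 5.25×10^6 s.
In days: 5.25×10^6 s / (86400 s/day) = 60.8 days.

60.8 days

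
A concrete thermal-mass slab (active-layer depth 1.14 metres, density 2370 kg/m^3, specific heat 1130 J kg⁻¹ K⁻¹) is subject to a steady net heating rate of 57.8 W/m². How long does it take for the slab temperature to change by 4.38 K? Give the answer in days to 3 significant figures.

2.68 days

Areal heat capacity C = ρ c_p D = 2370 × 1130 × 1.14 = 3.05×10^6 J/(m^2 K).
Time required: Δt = C ΔT / F = 3.05×10^6 × 4.38 / 57.8 = 2.31×10^5 s.
In days: 2.31×10^5 s / (86400 s/day) = 2.68 days.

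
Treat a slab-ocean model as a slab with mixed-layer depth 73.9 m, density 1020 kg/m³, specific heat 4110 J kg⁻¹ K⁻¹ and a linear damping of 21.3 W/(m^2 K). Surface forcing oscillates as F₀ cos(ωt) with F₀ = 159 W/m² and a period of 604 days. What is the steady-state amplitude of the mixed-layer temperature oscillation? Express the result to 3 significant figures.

3.70 K

Areal heat capacity C = ρ c_p D = 1020 × 4110 × 73.9 = 3.10×10^8 J m⁻² K⁻¹.
Angular frequency ω = 2π / T = 2π / 5.22×10^7 s = 1.20×10^-7 s⁻¹.
√((Cω)² + λ²) = √((37.3)² + 21.3²) = 43.0 W/(m²·K).
Amplitude A = F₀ / √((Cω)²+λ²) = 159 / 43.0 = 3.70 K.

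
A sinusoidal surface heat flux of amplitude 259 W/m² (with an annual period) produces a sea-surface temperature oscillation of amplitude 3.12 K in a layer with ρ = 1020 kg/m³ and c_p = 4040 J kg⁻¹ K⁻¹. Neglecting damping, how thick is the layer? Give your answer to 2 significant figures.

100 m

ω = 2π / 3.15×10^7 s = 1.99×10^-7 s⁻¹.
Required C = F₀ / (A ω) = 259 / (3.12 × 1.99×10^-7) = 4.17×10^8 J/(m²·K).
D = C / (ρ c_p) = 4.17×10^8 / (1020 × 4040) = 101 m.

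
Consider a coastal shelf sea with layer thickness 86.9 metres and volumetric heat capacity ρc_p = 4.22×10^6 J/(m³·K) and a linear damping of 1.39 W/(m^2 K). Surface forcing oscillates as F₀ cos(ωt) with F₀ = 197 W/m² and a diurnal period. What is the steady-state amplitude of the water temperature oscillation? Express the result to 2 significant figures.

Areal heat capacity C = ρc_p × D = 4.22×10^6 × 86.9 = 3.67×10^8 J/(m^2 K).
Angular frequency ω = 2π / T = 2π / 86400 s = 7.27×10^-5 s⁻¹.
√((Cω)² + λ²) = √((26700)² + 1.39²) = 26700 W/(m²·K).
Amplitude A = F₀ / √((Cω)²+λ²) = 197 / 26700 = 0.00739 K.

0.0074 K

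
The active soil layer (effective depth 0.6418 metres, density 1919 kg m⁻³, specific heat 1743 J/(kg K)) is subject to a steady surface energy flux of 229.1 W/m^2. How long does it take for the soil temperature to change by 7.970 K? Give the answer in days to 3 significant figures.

Areal heat capacity C = ρ c_p D = 1919 × 1743 × 0.6418 = 2.15×10^6 J/(m²·K).
Time required: Δt = C ΔT / F = 2.15×10^6 × 7.970 / 229.1 = 74700 s.
In days: 74700 s / (86400 s/day) = 0.864 days.

0.864 days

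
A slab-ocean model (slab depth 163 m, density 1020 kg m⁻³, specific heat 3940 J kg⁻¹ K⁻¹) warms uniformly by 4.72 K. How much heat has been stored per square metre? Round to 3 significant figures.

3.09×10^9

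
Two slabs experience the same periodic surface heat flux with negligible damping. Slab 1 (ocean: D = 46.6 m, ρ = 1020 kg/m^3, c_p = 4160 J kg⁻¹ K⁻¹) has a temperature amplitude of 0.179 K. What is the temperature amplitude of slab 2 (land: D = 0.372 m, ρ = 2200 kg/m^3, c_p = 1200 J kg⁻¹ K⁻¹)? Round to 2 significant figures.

C_ocean = 1.98×10^8 J/(m²·K); C_land = 9.82×10^5 J/(m²·K).
A ∝ 1/C ⇒ A_land = A_ocean × C_ocean/C_land = 0.179 × 201 = 36.0 K.

36 K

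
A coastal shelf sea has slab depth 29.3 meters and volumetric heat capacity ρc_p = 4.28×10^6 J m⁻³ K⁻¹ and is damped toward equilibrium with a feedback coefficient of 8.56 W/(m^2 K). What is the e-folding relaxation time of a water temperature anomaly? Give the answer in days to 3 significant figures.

170 days

Areal heat capacity C = ρc_p × D = 4.28×10^6 × 29.3 = 1.25×10^8 J m⁻² K⁻¹.
Relaxation time τ = C / λ = 1.25×10^8 / 8.56 = 1.46×10^7 s.
In days: 1.46×10^7 s / (86400 s/day) = 170 days.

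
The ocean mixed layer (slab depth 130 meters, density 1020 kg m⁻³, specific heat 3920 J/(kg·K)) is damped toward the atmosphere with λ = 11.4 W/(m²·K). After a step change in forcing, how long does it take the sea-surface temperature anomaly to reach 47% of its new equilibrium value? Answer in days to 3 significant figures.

Areal heat capacity C = ρ c_p D = 1020 × 3920 × 130 = 5.20×10^8 J m⁻² K⁻¹.
τ = C / λ = 5.20×10^8 / 11.4 = 4.56×10^7 s.
Fraction reached: 1 − e^(−t/τ) = 0.47 ⇒ t = −τ ln(1 − 0.47) = τ × 0.635.
t = 2.89×10^7 s = 335 days.

335 days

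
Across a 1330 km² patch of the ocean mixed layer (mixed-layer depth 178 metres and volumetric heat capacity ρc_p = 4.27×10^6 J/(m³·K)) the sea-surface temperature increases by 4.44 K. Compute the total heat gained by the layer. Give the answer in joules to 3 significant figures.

4.49×10^18 J

Areal heat capacity C = ρc_p × D = 4.27×10^6 × 178 = 7.60×10^8 J m⁻² K⁻¹.
Heat per unit area: q = C ΔT = 7.60×10^8 × 4.44 = 3.37×10^9 J/m².
Total heat: Q = q × A = 3.37×10^9 × (1330 × 10⁶ m²) = 4.49×10^18 J.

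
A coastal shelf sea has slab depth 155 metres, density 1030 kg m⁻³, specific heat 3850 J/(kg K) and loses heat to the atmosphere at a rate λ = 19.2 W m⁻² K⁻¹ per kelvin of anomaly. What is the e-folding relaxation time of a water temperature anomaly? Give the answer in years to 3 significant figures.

1.01 years

Areal heat capacity C = ρ c_p D = 1030 × 3850 × 155 = 6.15×10^8 J m⁻² K⁻¹.
Relaxation time τ = C / λ = 6.15×10^8 / 19.2 = 3.20×10^7 s.
In years: 3.20×10^7 s / (3.156×10^7 s/year) = 1.01 years.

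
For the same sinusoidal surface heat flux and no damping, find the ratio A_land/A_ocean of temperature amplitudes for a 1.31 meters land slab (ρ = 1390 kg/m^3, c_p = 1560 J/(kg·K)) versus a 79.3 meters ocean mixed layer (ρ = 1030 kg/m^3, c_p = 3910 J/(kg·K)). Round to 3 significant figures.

C_ocean = 1030 × 3910 × 79.3 = 3.19×10^8 J/(m²·K).
C_land = 1390 × 1560 × 1.31 = 2.84×10^6 J/(m²·K).
Undamped amplitude ∝ 1/C, so A_land/A_ocean = C_ocean/C_land = 112.

112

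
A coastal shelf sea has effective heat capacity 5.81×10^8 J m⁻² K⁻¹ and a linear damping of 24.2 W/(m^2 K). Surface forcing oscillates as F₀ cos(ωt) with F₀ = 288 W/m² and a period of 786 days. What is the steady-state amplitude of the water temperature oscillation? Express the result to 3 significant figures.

4.89 K

Areal heat capacity C = 5.81×10^8 J m⁻² K⁻¹ (given).
Angular frequency ω = 2π / T = 2π / 6.79×10^7 s = 9.25×10^-8 s⁻¹.
√((Cω)² + λ²) = √((53.8)² + 24.2²) = 59.0 W/(m²·K).
Amplitude A = F₀ / √((Cω)²+λ²) = 288 / 59.0 = 4.89 K.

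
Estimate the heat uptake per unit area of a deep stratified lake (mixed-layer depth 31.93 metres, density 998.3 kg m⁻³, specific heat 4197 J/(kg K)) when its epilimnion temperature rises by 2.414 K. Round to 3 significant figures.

3.23×10^8

Areal heat capacity C = ρ c_p D = 998.3 × 4197 × 31.93 = 1.34×10^8 J m⁻² K⁻¹.
ΔQ = C ΔT = 1.34×10^8 × 2.414 = 3.23×10^8 J/m².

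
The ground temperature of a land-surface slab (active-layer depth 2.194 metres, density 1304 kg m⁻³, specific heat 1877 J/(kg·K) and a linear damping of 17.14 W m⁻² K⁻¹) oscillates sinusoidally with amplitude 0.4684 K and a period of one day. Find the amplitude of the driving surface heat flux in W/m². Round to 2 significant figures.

180

Areal heat capacity C = ρ c_p D = 1304 × 1877 × 2.194 = 5.37×10^6 J m⁻² K⁻¹.
ω = 2π / 86400 s = 7.27×10^-5 s⁻¹.
√((Cω)² + λ²) = √((391)² + 17.14²) = 391 W/(m²·K).
F₀ = A × √((Cω)²+λ²) = 0.4684 × 391 = 183 W/m².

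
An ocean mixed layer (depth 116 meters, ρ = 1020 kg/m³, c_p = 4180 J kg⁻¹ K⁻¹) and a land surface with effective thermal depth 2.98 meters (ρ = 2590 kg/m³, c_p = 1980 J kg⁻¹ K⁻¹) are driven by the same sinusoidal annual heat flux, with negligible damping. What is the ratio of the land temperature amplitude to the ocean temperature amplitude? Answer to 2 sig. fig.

32

C_ocean = 1020 × 4180 × 116 = 4.95×10^8 J/(m²·K).
C_land = 2590 × 1980 × 2.98 = 1.53×10^7 J/(m²·K).
Undamped amplitude ∝ 1/C, so A_land/A_ocean = C_ocean/C_land = 32.4.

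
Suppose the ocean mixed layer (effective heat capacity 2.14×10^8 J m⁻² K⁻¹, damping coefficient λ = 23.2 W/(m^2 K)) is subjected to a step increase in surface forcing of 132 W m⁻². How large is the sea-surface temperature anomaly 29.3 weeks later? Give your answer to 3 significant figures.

Areal heat capacity C = 2.14×10^8 J m⁻² K⁻¹ (given).
τ = C / λ = 2.14×10^8 / 23.2 = 9.22×10^6 s.
Equilibrium anomaly ΔT_eq = F / λ = 132 / 23.2 = 5.69 K.
t = 29.3 weeks = 1.77×10^7 s, so t/τ = 1.92.
ΔT(t) = ΔT_eq (1 − e^(−t/τ)) = 5.69 × (1 − e^−1.92) = 4.86 K.

4.86 K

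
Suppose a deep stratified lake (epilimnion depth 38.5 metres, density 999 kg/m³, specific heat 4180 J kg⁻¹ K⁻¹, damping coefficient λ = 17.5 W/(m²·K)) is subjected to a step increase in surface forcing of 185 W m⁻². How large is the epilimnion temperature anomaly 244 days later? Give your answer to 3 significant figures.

Areal heat capacity C = ρ c_p D = 999 × 4180 × 38.5 = 1.61×10^8 J/(m^2 K).
τ = C / λ = 1.61×10^8 / 17.5 = 9.19×10^6 s.
Equilibrium anomaly ΔT_eq = F / λ = 185 / 17.5 = 10.6 K.
t = 244 days = 2.11×10^7 s, so t/τ = 2.29.
ΔT(t) = ΔT_eq (1 − e^(−t/τ)) = 10.6 × (1 − e^−2.29) = 9.51 K.

9.51 K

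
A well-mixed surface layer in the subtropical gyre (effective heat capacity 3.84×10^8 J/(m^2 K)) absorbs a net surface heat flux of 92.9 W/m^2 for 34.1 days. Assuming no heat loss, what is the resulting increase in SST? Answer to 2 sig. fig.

Areal heat capacity C = 3.84×10^8 J/(m^2 K) (given).
Net heat input Q = F Δt = 92.9 × (34.1 days × 86400 s/day) = 2.74×10^8 J/m².
ΔT = Q / C = 2.74×10^8 / 3.84×10^8 = 0.713 K.

0.71 K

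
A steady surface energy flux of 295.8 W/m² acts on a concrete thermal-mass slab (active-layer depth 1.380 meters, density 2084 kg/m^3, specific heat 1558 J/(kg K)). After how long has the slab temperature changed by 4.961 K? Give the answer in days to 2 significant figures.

0.87 days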